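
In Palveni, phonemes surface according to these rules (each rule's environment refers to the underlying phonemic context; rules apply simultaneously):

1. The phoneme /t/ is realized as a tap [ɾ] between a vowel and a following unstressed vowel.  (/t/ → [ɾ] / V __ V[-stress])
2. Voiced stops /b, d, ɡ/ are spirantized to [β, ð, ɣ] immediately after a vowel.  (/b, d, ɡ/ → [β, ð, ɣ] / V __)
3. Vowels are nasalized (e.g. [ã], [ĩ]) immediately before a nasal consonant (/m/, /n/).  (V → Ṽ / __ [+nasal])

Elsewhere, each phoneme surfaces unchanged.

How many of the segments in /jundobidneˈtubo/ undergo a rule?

Segments that undergo a rule: /u/ → [ũ] (rule 3); /b/ → [β] (rule 2); /d/ → [ð] (rule 2); /b/ → [β] (rule 2).
All other segments surface unchanged.

4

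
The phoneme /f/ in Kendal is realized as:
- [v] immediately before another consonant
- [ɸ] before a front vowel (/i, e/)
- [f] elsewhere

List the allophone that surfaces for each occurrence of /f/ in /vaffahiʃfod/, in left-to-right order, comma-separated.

Occurrence 1 (position 3): immediately before another consonant → [v].
Occurrence 2 (position 4): no conditioning environment matches → elsewhere allophone [f].
Occurrence 3 (position 9): no conditioning environment matches → elsewhere allophone [f].

[v], [f], [f]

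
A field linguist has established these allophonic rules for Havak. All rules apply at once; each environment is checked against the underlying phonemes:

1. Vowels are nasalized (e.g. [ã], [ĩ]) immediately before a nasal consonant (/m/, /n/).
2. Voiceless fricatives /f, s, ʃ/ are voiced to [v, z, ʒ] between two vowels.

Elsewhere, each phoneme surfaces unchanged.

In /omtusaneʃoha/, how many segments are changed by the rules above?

Segments that undergo a rule: /o/ → [õ] (rule 1); /s/ → [z] (rule 2); /a/ → [ã] (rule 1); /ʃ/ → [ʒ] (rule 2).
All other segments surface unchanged.

4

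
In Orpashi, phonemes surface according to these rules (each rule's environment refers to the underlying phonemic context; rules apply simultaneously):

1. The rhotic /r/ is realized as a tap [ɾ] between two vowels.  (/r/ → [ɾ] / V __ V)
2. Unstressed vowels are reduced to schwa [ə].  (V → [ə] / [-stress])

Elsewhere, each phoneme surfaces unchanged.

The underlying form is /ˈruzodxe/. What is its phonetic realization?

/r/ — word-initial; rule 1 does not apply here → [r].
/u/ (between /r/ and /z/) fails the environment for rule 2, so it stays [u].
Rule 2 applies to /o/ (between /z/ and /d/: in an unstressed syllable) → [ə].
Rule 2 applies to /e/ (word-final: in an unstressed syllable) → [ə].

[ˈruzədxə]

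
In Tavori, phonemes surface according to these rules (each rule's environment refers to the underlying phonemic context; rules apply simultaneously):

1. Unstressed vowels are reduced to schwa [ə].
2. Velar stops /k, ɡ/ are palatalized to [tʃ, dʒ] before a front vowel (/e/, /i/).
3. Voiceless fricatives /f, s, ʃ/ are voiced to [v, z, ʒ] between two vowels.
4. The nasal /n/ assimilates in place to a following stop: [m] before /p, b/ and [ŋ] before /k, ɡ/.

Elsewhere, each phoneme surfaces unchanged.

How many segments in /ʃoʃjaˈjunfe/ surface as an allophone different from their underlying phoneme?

Segments that undergo a rule: /o/ → [ə] (rule 1); /a/ → [ə] (rule 1); /e/ → [ə] (rule 1).
All other segments surface unchanged.

3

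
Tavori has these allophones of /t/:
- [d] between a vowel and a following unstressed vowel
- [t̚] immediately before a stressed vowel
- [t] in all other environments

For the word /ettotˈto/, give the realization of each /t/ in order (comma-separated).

[t], [t], [t], [t̚]

Occurrence 1 (position 2): no conditioning environment matches → elsewhere allophone [t].
Occurrence 2 (position 3): no conditioning environment matches → elsewhere allophone [t].
Occurrence 3 (position 5): no conditioning environment matches → elsewhere allophone [t].
Occurrence 4 (position 6): immediately before a stressed vowel → [t̚].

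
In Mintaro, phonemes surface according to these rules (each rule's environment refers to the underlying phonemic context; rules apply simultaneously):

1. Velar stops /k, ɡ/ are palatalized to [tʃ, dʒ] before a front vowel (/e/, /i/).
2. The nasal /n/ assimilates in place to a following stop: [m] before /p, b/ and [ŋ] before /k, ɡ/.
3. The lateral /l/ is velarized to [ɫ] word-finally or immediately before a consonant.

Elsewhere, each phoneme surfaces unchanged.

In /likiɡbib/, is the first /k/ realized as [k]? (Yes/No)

/k/ (between /i/ and /i/): before a front vowel, so rule 1 applies → [tʃ].
The actual realization is [tʃ], not [k].

No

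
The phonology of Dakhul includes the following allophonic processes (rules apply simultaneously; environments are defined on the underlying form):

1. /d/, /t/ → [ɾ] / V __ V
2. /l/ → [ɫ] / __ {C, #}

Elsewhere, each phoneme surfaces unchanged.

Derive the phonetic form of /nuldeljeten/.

/n/ (word-initial) is unaffected → [n].
/u/ — not in any rule's target class → [u].
Rule 2 applies to /l/ (between /u/ and /d/: word-finally or immediately before a consonant) → [ɫ].
/d/ (between /l/ and /e/): rule 1 targets it, but not between two vowels → unchanged [d].
/e/ (between /d/ and /l/): no rule targets it → [e].
/l/ — between /e/ and /j/, word-finally or immediately before a consonant — surfaces as [ɫ] (rule 2).
/j/ stays [j].
/e/ — not in any rule's target class → [e].
Rule 1 applies to /t/ (between /e/ and /e/: between two vowels) → [ɾ].
/e/ (between /t/ and /n/) is unaffected → [e].
/n/ — not in any rule's target class → [n].

[nuɫdeɫjeɾen]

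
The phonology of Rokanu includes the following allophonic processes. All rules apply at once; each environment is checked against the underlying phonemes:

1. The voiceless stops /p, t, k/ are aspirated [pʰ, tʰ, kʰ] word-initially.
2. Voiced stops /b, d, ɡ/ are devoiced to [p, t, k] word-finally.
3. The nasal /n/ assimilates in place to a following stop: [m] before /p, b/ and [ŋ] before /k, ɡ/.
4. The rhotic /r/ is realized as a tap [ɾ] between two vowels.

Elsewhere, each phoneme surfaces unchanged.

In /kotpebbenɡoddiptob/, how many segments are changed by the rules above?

Segments that undergo a rule: /k/ → [kʰ] (rule 1); /n/ → [ŋ] (rule 3); /b/ → [p] (rule 2).
All other segments surface unchanged.

3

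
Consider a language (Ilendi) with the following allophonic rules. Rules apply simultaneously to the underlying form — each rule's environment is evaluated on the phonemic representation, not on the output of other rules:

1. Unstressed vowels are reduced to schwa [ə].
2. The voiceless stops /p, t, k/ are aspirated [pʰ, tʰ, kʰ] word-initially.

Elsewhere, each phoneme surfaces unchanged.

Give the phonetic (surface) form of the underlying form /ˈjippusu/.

[ˈjippəsə]

/j/ — not in any rule's target class → [j].
/i/ (between /j/ and /p/) is in the target of rule 1 but the environment (in an unstressed syllable) is not met → [i].
/p/ — between /i/ and /p/; rule 2 does not apply here → [p].
/p/ — between /p/ and /u/; rule 2 does not apply here → [p].
/u/ (between /p/ and /s/): in an unstressed syllable, so rule 1 applies → [ə].
/s/ — not in any rule's target class → [s].
/u/ (word-final) occurs in an unstressed syllable → [ə] by rule 1.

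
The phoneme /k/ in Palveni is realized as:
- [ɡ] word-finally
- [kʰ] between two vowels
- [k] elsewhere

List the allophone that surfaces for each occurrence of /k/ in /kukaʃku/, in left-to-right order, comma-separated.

Occurrence 1 (position 1): no conditioning environment matches → elsewhere allophone [k].
Occurrence 2 (position 3): between two vowels → [kʰ].
Occurrence 3 (position 6): no conditioning environment matches → elsewhere allophone [k].

[k], [kʰ], [k]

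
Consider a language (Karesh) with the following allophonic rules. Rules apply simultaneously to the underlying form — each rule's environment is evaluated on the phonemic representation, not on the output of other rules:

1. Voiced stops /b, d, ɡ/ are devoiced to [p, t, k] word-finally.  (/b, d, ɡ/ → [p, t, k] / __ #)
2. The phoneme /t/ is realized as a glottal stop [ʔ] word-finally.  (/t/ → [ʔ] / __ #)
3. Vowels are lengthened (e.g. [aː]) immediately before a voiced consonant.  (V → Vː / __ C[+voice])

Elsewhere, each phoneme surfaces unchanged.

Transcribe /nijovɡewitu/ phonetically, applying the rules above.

[niːjoːvɡeːwitu]

/i/ — between /n/ and /j/, before a voiced consonant — surfaces as [iː] (rule 3).
/o/ (between /j/ and /v/) occurs before a voiced consonant → [oː] by rule 3.
/ɡ/ — between /v/ and /e/; rule 1 does not apply here → [ɡ].
/e/ meets the environment for rule 3 (before a voiced consonant) → [eː].
/i/ (between /w/ and /t/): rule 3 targets it, but not before a voiced consonant → unchanged [i].
/t/ (between /i/ and /u/) fails the environment for rule 2, so it stays [t].
/u/ (word-final) fails the environment for rule 3, so it stays [u].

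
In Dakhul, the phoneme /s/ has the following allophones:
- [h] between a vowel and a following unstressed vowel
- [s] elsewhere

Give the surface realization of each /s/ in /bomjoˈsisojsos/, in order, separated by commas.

[s], [h], [s], [s]

Occurrence 1 (position 6): no conditioning environment matches → elsewhere allophone [s].
Occurrence 2 (position 8): between a vowel and a following unstressed vowel → [h].
Occurrence 3 (position 11): no conditioning environment matches → elsewhere allophone [s].
Occurrence 4 (position 13): no conditioning environment matches → elsewhere allophone [s].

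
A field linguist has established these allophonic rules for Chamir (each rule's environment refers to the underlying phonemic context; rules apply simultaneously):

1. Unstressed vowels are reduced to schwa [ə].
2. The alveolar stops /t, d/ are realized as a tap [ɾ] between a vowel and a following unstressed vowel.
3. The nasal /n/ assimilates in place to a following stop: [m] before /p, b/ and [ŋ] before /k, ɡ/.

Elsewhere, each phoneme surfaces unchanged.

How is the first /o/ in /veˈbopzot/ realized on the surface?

/o/ (between /b/ and /p/) is in the target of rule 1 but the environment (in an unstressed syllable) is not met → [o].

[o]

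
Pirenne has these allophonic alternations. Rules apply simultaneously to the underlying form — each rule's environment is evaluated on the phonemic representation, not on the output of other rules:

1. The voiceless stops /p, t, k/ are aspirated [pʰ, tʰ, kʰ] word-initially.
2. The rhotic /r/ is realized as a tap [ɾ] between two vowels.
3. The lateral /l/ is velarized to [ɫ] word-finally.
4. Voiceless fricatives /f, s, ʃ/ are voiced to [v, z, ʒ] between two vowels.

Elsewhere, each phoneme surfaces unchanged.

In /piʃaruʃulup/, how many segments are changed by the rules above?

4

Segments that undergo a rule: /p/ → [pʰ] (rule 1); /ʃ/ → [ʒ] (rule 4); /r/ → [ɾ] (rule 2); /ʃ/ → [ʒ] (rule 4).
All other segments surface unchanged.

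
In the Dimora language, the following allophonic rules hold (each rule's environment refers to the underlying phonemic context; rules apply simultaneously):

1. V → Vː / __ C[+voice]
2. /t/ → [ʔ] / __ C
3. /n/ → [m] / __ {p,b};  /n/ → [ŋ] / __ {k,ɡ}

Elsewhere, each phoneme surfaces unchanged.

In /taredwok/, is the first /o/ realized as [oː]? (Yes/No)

/o/ (between /w/ and /k/) is in the target of rule 1 but the environment (before a voiced consonant) is not met → [o].
The actual realization is [o], not [oː].

No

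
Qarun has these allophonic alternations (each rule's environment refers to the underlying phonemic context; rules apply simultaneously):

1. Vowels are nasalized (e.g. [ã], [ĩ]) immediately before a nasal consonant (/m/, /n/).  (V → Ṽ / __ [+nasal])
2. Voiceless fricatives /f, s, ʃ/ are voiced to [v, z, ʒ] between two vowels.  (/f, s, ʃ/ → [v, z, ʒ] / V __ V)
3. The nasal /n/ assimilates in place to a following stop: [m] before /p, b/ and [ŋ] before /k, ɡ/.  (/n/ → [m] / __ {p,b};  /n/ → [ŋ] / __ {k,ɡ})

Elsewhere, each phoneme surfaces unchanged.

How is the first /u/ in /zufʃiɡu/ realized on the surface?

[u]

/u/ — between /z/ and /f/; rule 1 does not apply here → [u].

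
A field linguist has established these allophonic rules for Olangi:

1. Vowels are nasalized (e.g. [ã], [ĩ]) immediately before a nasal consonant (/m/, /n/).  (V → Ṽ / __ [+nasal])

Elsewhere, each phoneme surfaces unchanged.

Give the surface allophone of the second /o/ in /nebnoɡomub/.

[õ]

Rule 1 applies to /o/ (between /ɡ/ and /m/: before a nasal consonant) → [õ].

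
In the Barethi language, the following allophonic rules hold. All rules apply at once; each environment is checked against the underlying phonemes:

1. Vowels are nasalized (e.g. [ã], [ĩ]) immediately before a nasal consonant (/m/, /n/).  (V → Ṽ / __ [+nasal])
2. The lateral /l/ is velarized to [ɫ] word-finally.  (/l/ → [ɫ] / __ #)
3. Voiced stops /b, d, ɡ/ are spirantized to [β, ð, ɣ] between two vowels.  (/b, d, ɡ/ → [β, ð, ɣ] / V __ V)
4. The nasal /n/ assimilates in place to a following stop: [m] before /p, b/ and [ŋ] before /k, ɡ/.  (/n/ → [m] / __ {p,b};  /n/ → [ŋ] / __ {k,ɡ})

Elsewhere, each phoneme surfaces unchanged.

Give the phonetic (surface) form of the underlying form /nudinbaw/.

/n/ (word-initial): rule 4 targets it, but not before a labial or velar stop → unchanged [n].
/u/ (between /n/ and /d/) is in the target of rule 1 but the environment (before a nasal consonant) is not met → [u].
Rule 3 applies to /d/ (between /u/ and /i/: between two vowels) → [ð].
/i/ (between /d/ and /n/) occurs before a nasal consonant → [ĩ] by rule 1.
Rule 4 applies to /n/ (between /i/ and /b/: before a labial or velar stop) → [m].
/b/ (between /n/ and /a/) is in the target of rule 3 but the environment (between two vowels) is not met → [b].
/a/ (between /b/ and /w/): rule 1 targets it, but not before a nasal consonant → unchanged [a].

[nuðĩmbaw]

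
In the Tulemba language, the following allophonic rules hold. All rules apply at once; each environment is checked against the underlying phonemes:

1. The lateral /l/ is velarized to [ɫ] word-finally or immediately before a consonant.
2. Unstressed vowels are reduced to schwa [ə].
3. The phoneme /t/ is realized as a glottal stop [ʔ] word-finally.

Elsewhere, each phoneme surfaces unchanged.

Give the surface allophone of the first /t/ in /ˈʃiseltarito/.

[t]

/t/ (between /l/ and /a/): rule 3 targets it, but not word-finally → unchanged [t].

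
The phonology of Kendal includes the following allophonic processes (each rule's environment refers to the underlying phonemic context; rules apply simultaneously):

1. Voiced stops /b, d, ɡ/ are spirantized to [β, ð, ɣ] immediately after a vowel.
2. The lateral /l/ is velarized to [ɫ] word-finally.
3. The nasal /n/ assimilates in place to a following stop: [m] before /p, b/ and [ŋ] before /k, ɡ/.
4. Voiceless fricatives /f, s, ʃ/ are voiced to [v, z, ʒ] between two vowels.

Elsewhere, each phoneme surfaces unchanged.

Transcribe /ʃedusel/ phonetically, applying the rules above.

/ʃ/ (word-initial) is in the target of rule 4 but the environment (between two vowels) is not met → [ʃ].
/e/ (between /ʃ/ and /d/) is unaffected → [e].
/d/ (between /e/ and /u/) occurs immediately after a vowel → [ð] by rule 1.
/u/ (between /d/ and /s/) is unaffected → [u].
/s/ — between /u/ and /e/, between two vowels — surfaces as [z] (rule 4).
/e/ stays [e].
/l/ (word-final) occurs word-finally → [ɫ] by rule 2.

[ʃeðuzeɫ]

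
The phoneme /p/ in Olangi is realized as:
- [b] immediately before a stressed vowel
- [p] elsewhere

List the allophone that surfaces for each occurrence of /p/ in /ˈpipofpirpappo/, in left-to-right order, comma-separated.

Occurrence 1 (position 1): immediately before a stressed vowel → [b].
Occurrence 2 (position 3): no conditioning environment matches → elsewhere allophone [p].
Occurrence 3 (position 6): no conditioning environment matches → elsewhere allophone [p].
Occurrence 4 (position 9): no conditioning environment matches → elsewhere allophone [p].
Occurrence 5 (position 11): no conditioning environment matches → elsewhere allophone [p].
Occurrence 6 (position 12): no conditioning environment matches → elsewhere allophone [p].

[b], [p], [p], [p], [p], [p]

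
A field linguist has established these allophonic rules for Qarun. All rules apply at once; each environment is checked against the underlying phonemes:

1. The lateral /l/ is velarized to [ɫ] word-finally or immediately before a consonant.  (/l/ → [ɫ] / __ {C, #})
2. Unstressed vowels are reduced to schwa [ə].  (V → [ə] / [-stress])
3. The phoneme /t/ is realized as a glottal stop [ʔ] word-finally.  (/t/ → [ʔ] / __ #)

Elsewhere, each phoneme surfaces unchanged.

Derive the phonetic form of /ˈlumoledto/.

/l/ (word-initial) is in the target of rule 1 but the environment (word-finally or immediately before a consonant) is not met → [l].
/u/ (between /l/ and /m/) is in the target of rule 2 but the environment (in an unstressed syllable) is not met → [u].
/m/ (between /u/ and /o/) is unaffected → [m].
Rule 2 applies to /o/ (between /m/ and /l/: in an unstressed syllable) → [ə].
/l/ — between /o/ and /e/; rule 1 does not apply here → [l].
/e/ meets the environment for rule 2 (in an unstressed syllable) → [ə].
/d/ (between /e/ and /t/) is unaffected → [d].
/t/ (between /d/ and /o/) fails the environment for rule 3, so it stays [t].
/o/ (word-final) occurs in an unstressed syllable → [ə] by rule 2.

[ˈlumələdtə]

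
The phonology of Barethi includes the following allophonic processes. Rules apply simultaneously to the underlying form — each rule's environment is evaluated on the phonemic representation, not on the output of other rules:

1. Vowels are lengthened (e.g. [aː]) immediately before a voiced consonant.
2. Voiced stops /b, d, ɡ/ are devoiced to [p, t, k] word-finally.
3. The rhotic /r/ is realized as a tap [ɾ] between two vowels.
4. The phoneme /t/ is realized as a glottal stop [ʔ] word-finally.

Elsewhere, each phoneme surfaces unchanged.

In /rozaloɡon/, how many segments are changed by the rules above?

4

Segments that undergo a rule: /o/ → [oː] (rule 1); /a/ → [aː] (rule 1); /o/ → [oː] (rule 1); /o/ → [oː] (rule 1).
All other segments surface unchanged.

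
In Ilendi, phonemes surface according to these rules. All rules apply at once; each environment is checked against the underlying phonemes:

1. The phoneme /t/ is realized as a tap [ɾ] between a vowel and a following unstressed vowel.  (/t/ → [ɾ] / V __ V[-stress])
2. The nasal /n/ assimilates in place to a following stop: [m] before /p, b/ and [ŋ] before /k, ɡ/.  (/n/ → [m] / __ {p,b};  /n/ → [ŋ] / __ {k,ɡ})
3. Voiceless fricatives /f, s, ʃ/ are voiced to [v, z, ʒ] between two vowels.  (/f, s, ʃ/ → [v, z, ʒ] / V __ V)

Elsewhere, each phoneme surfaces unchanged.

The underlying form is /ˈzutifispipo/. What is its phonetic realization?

[ˈzuɾivispipo]

/z/ (word-initial): no rule targets it → [z].
/u/ — not in any rule's target class → [u].
/t/ — between /u/ and /i/, between a vowel and a following unstressed vowel — surfaces as [ɾ] (rule 1).
/i/ (between /t/ and /f/): no rule targets it → [i].
Rule 3 applies to /f/ (between /i/ and /i/: between two vowels) → [v].
/i/ (between /f/ and /s/) is unaffected → [i].
/s/ — between /i/ and /p/; rule 3 does not apply here → [s].
/p/ — not in any rule's target class → [p].
/i/ — not in any rule's target class → [i].
/p/ — not in any rule's target class → [p].
/o/ stays [o].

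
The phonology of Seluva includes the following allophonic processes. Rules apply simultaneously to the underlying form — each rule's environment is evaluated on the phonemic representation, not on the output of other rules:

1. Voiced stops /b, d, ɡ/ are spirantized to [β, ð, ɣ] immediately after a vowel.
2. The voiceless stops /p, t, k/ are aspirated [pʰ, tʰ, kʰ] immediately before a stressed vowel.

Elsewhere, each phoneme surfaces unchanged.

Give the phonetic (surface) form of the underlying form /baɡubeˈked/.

[baɣuβeˈkʰeð]

/b/ — word-initial; rule 1 does not apply here → [b].
/ɡ/ (between /a/ and /u/): immediately after a vowel, so rule 1 applies → [ɣ].
/b/ meets the environment for rule 1 (immediately after a vowel) → [β].
/k/ (between /e/ and /e/): immediately before a stressed vowel, so rule 2 applies → [kʰ].
/d/ meets the environment for rule 1 (immediately after a vowel) → [ð].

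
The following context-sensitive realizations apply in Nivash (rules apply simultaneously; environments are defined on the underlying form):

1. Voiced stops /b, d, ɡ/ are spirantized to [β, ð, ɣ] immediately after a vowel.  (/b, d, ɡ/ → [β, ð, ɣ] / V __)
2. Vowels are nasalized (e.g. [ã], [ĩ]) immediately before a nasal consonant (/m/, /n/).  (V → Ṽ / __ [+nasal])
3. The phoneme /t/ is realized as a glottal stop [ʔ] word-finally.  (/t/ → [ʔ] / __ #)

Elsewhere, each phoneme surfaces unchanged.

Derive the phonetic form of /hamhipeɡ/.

[hãmhipeɣ]

/a/ — between /h/ and /m/, before a nasal consonant — surfaces as [ã] (rule 2).
/i/ (between /h/ and /p/) is in the target of rule 2 but the environment (before a nasal consonant) is not met → [i].
/e/ (between /p/ and /ɡ/) is in the target of rule 2 but the environment (before a nasal consonant) is not met → [e].
/ɡ/ (word-final) occurs immediately after a vowel → [ɣ] by rule 1.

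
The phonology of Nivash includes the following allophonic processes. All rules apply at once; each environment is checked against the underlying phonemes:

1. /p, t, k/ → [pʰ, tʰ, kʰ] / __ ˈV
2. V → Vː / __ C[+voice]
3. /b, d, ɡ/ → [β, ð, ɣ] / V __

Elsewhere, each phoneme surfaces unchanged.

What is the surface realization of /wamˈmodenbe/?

[waːmˈmoːðeːnbe]

/w/ — not in any rule's target class → [w].
/a/ meets the environment for rule 2 (before a voiced consonant) → [aː].
/m/ (between /a/ and /m/): no rule targets it → [m].
/m/ stays [m].
/o/ meets the environment for rule 2 (before a voiced consonant) → [oː].
Rule 3 applies to /d/ (between /o/ and /e/: immediately after a vowel) → [ð].
/e/ (between /d/ and /n/): before a voiced consonant, so rule 2 applies → [eː].
/n/ (between /e/ and /b/) is unaffected → [n].
/b/ — between /n/ and /e/; rule 3 does not apply here → [b].
/e/ (word-final) fails the environment for rule 2, so it stays [e].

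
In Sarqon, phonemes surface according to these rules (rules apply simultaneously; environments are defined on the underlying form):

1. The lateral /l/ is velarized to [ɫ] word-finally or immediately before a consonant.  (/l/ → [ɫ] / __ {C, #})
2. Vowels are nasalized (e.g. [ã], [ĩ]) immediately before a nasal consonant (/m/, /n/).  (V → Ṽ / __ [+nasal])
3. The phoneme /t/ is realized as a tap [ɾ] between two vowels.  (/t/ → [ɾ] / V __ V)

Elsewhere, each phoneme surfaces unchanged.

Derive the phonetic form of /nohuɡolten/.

/n/ stays [n].
/o/ (between /n/ and /h/) fails the environment for rule 2, so it stays [o].
/h/ stays [h].
/u/ — between /h/ and /ɡ/; rule 2 does not apply here → [u].
/ɡ/ (between /u/ and /o/) is unaffected → [ɡ].
/o/ — between /ɡ/ and /l/; rule 2 does not apply here → [o].
/l/ — between /o/ and /t/, word-finally or immediately before a consonant — surfaces as [ɫ] (rule 1).
/t/ — between /l/ and /e/; rule 3 does not apply here → [t].
/e/ — between /t/ and /n/, before a nasal consonant — surfaces as [ẽ] (rule 2).
/n/ (word-final): no rule targets it → [n].

[nohuɡoɫtẽn]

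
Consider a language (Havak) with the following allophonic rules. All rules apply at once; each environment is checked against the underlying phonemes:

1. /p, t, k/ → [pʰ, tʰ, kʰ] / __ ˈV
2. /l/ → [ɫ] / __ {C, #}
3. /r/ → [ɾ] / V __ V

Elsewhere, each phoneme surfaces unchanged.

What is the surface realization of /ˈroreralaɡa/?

/r/ (word-initial): rule 3 targets it, but not between two vowels → unchanged [r].
/o/ — not in any rule's target class → [o].
Rule 3 applies to /r/ (between /o/ and /e/: between two vowels) → [ɾ].
/e/ (between /r/ and /r/): no rule targets it → [e].
/r/ (between /e/ and /a/) occurs between two vowels → [ɾ] by rule 3.
/a/ (between /r/ and /l/) is unaffected → [a].
/l/ (between /a/ and /a/) fails the environment for rule 2, so it stays [l].
/a/ (between /l/ and /ɡ/): no rule targets it → [a].
/ɡ/ (between /a/ and /a/): no rule targets it → [ɡ].
/a/ (word-final) is unaffected → [a].

[ˈroɾeɾalaɡa]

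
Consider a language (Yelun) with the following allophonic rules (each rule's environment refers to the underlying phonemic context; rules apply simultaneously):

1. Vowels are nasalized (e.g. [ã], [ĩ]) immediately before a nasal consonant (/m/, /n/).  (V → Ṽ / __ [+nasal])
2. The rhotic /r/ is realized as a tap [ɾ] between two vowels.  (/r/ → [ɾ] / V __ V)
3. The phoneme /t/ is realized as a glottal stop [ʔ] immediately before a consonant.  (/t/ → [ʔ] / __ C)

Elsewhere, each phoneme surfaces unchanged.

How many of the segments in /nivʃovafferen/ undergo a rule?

2

Segments that undergo a rule: /r/ → [ɾ] (rule 2); /e/ → [ẽ] (rule 1).
All other segments surface unchanged.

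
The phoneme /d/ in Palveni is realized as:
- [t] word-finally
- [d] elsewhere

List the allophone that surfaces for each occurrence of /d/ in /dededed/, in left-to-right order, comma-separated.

[d], [d], [d], [t]

Occurrence 1 (position 1): no conditioning environment matches → elsewhere allophone [d].
Occurrence 2 (position 3): no conditioning environment matches → elsewhere allophone [d].
Occurrence 3 (position 5): no conditioning environment matches → elsewhere allophone [d].
Occurrence 4 (position 7): word-finally → [t].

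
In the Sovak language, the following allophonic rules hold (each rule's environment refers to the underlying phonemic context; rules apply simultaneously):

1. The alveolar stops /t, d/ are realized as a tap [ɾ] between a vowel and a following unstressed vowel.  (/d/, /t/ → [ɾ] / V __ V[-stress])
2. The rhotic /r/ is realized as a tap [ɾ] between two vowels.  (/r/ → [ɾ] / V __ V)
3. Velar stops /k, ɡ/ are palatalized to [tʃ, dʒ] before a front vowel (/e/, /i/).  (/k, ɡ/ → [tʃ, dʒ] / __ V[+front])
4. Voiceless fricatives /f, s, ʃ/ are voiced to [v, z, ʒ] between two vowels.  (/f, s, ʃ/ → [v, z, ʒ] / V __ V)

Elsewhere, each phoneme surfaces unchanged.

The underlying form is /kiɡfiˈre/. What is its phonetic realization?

/k/ meets the environment for rule 3 (before a front vowel) → [tʃ].
/i/ stays [i].
/ɡ/ (between /i/ and /f/) is in the target of rule 3 but the environment (before a front vowel) is not met → [ɡ].
/f/ — between /ɡ/ and /i/; rule 4 does not apply here → [f].
/i/ (between /f/ and /r/) is unaffected → [i].
Rule 2 applies to /r/ (between /i/ and /e/: between two vowels) → [ɾ].
/e/ stays [e].

[tʃiɡfiˈɾe]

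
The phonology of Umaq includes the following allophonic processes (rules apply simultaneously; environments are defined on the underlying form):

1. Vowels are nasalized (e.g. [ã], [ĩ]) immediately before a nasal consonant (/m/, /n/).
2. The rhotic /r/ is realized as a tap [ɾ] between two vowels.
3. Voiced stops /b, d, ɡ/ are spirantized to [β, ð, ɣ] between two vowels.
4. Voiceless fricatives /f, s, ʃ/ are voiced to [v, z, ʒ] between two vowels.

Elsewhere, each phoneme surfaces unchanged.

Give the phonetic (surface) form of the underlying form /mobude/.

/m/ (word-initial): no rule targets it → [m].
/o/ (between /m/ and /b/) is in the target of rule 1 but the environment (before a nasal consonant) is not met → [o].
/b/ (between /o/ and /u/): between two vowels, so rule 3 applies → [β].
/u/ (between /b/ and /d/): rule 1 targets it, but not before a nasal consonant → unchanged [u].
/d/ (between /u/ and /e/): between two vowels, so rule 3 applies → [ð].
/e/ (word-final) fails the environment for rule 1, so it stays [e].

[moβuðe]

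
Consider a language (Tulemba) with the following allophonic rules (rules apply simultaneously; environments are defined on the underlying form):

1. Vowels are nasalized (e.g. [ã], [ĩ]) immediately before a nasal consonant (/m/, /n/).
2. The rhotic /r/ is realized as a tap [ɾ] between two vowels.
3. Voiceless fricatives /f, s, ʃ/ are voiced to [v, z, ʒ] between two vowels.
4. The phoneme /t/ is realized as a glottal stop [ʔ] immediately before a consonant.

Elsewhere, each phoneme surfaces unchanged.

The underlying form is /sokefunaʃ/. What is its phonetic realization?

[sokevũnaʃ]

/s/ (word-initial): rule 3 targets it, but not between two vowels → unchanged [s].
/o/ (between /s/ and /k/) fails the environment for rule 1, so it stays [o].
/k/ (between /o/ and /e/): no rule targets it → [k].
/e/ — between /k/ and /f/; rule 1 does not apply here → [e].
/f/ (between /e/ and /u/) occurs between two vowels → [v] by rule 3.
/u/ (between /f/ and /n/): before a nasal consonant, so rule 1 applies → [ũ].
/n/ — not in any rule's target class → [n].
/a/ (between /n/ and /ʃ/) fails the environment for rule 1, so it stays [a].
/ʃ/ (word-final): rule 3 targets it, but not between two vowels → unchanged [ʃ].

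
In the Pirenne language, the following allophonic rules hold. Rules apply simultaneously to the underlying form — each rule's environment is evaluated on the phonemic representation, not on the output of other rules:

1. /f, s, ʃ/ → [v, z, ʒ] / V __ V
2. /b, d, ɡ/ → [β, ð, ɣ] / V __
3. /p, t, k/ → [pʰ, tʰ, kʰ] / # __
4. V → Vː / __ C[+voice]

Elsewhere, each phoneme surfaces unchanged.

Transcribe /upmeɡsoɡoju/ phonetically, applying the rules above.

/u/ (word-initial) is in the target of rule 4 but the environment (before a voiced consonant) is not met → [u].
/p/ — between /u/ and /m/; rule 3 does not apply here → [p].
/m/ — not in any rule's target class → [m].
/e/ (between /m/ and /ɡ/) occurs before a voiced consonant → [eː] by rule 4.
/ɡ/ meets the environment for rule 2 (immediately after a vowel) → [ɣ].
/s/ (between /ɡ/ and /o/) is in the target of rule 1 but the environment (between two vowels) is not met → [s].
/o/ meets the environment for rule 4 (before a voiced consonant) → [oː].
/ɡ/ meets the environment for rule 2 (immediately after a vowel) → [ɣ].
/o/ — between /ɡ/ and /j/, before a voiced consonant — surfaces as [oː] (rule 4).
/j/ (between /o/ and /u/) is unaffected → [j].
/u/ — word-final; rule 4 does not apply here → [u].

[upmeːɣsoːɣoːju]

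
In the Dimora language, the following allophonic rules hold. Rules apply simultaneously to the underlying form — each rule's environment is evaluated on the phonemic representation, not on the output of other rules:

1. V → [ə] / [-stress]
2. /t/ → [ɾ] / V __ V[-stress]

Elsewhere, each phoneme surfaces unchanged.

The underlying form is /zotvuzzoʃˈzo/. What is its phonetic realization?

/z/ stays [z].
Rule 1 applies to /o/ (between /z/ and /t/: in an unstressed syllable) → [ə].
/t/ (between /o/ and /v/) is in the target of rule 2 but the environment (between a vowel and a following unstressed vowel) is not met → [t].
/v/ stays [v].
/u/ (between /v/ and /z/): in an unstressed syllable, so rule 1 applies → [ə].
/z/ (between /u/ and /z/) is unaffected → [z].
/z/ stays [z].
/o/ — between /z/ and /ʃ/, in an unstressed syllable — surfaces as [ə] (rule 1).
/ʃ/ (between /o/ and /z/) is unaffected → [ʃ].
/z/ (between /ʃ/ and /o/) is unaffected → [z].
/o/ (word-final): rule 1 targets it, but not in an unstressed syllable → unchanged [o].

[zətvəzzəʃˈzo]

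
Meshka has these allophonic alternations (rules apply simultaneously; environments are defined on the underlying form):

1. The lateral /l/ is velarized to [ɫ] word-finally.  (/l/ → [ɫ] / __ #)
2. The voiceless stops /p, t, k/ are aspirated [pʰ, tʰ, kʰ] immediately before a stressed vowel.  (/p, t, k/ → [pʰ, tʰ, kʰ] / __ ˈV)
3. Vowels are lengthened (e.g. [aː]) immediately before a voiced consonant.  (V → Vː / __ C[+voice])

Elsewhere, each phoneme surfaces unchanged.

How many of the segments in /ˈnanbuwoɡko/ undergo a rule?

3

Segments that undergo a rule: /a/ → [aː] (rule 3); /u/ → [uː] (rule 3); /o/ → [oː] (rule 3).
All other segments surface unchanged.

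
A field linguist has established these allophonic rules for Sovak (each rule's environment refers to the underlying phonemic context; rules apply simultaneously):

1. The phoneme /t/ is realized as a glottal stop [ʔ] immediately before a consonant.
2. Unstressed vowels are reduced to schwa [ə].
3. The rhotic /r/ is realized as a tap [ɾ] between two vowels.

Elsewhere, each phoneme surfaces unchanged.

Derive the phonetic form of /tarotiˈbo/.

[təɾətəˈbo]

/t/ — word-initial; rule 1 does not apply here → [t].
Rule 2 applies to /a/ (between /t/ and /r/: in an unstressed syllable) → [ə].
/r/ — between /a/ and /o/, between two vowels — surfaces as [ɾ] (rule 3).
/o/ (between /r/ and /t/) occurs in an unstressed syllable → [ə] by rule 2.
/t/ (between /o/ and /i/) is in the target of rule 1 but the environment (immediately before a consonant) is not met → [t].
/i/ — between /t/ and /b/, in an unstressed syllable — surfaces as [ə] (rule 2).
/b/ — not in any rule's target class → [b].
/o/ (word-final) fails the environment for rule 2, so it stays [o].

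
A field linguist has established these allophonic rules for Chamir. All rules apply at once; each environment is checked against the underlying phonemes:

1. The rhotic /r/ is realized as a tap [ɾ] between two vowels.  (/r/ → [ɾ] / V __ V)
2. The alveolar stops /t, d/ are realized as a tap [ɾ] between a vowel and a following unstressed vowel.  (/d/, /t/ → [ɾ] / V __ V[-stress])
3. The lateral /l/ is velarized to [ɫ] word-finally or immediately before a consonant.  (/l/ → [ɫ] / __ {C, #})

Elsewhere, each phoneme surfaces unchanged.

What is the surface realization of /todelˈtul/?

/t/ — word-initial; rule 2 does not apply here → [t].
/o/ (between /t/ and /d/): no rule targets it → [o].
/d/ (between /o/ and /e/) occurs between a vowel and a following unstressed vowel → [ɾ] by rule 2.
/e/ — not in any rule's target class → [e].
/l/ meets the environment for rule 3 (word-finally or immediately before a consonant) → [ɫ].
/t/ (between /l/ and /u/): rule 2 targets it, but not between a vowel and a following unstressed vowel → unchanged [t].
/u/ (between /t/ and /l/): no rule targets it → [u].
/l/ (word-final) occurs word-finally or immediately before a consonant → [ɫ] by rule 3.

[toɾeɫˈtuɫ]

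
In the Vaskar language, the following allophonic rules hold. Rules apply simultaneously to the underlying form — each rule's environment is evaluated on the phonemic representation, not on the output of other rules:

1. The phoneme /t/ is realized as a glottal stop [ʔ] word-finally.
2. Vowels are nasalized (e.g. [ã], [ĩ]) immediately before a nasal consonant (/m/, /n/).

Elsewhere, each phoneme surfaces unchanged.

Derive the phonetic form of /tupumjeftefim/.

/t/ — word-initial; rule 1 does not apply here → [t].
/u/ — between /t/ and /p/; rule 2 does not apply here → [u].
/p/ stays [p].
Rule 2 applies to /u/ (between /p/ and /m/: before a nasal consonant) → [ũ].
/m/ stays [m].
/j/ (between /m/ and /e/) is unaffected → [j].
/e/ — between /j/ and /f/; rule 2 does not apply here → [e].
/f/ — not in any rule's target class → [f].
/t/ (between /f/ and /e/) is in the target of rule 1 but the environment (word-finally) is not met → [t].
/e/ (between /t/ and /f/) is in the target of rule 2 but the environment (before a nasal consonant) is not met → [e].
/f/ — not in any rule's target class → [f].
Rule 2 applies to /i/ (between /f/ and /m/: before a nasal consonant) → [ĩ].
/m/ — not in any rule's target class → [m].

[tupũmjeftefĩm]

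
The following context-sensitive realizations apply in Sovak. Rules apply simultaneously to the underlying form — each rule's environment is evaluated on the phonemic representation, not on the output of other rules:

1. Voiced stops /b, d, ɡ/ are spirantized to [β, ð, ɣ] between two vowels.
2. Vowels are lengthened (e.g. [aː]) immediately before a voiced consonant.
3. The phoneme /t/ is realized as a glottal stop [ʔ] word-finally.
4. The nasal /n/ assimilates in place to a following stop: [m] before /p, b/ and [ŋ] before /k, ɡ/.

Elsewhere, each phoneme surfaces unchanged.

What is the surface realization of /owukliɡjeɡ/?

[oːwukliːɡjeːɡ]

/o/ — word-initial, before a voiced consonant — surfaces as [oː] (rule 2).
/w/ stays [w].
/u/ — between /w/ and /k/; rule 2 does not apply here → [u].
/k/ (between /u/ and /l/) is unaffected → [k].
/l/ (between /k/ and /i/): no rule targets it → [l].
/i/ meets the environment for rule 2 (before a voiced consonant) → [iː].
/ɡ/ (between /i/ and /j/) fails the environment for rule 1, so it stays [ɡ].
/j/ stays [j].
Rule 2 applies to /e/ (between /j/ and /ɡ/: before a voiced consonant) → [eː].
/ɡ/ (word-final) is in the target of rule 1 but the environment (between two vowels) is not met → [ɡ].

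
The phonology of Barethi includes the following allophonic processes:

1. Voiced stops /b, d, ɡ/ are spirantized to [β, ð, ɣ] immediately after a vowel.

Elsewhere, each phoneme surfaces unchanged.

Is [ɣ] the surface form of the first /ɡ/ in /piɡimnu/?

Yes

/ɡ/ meets the environment for rule 1 (immediately after a vowel) → [ɣ].
The actual realization is [ɣ], which matches [ɣ].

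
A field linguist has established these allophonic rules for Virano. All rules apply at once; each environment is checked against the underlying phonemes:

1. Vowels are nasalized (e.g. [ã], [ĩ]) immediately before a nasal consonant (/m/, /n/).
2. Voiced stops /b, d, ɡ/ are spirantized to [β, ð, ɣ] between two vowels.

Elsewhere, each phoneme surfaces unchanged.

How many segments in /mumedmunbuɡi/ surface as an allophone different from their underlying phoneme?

3

Segments that undergo a rule: /u/ → [ũ] (rule 1); /u/ → [ũ] (rule 1); /ɡ/ → [ɣ] (rule 2).
All other segments surface unchanged.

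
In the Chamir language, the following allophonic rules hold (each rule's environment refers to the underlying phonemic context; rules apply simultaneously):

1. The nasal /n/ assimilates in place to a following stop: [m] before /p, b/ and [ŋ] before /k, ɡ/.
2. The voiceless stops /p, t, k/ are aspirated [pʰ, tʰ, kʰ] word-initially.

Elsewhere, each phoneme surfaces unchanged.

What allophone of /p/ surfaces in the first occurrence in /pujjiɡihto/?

[pʰ]

/p/ meets the environment for rule 2 (word-initially) → [pʰ].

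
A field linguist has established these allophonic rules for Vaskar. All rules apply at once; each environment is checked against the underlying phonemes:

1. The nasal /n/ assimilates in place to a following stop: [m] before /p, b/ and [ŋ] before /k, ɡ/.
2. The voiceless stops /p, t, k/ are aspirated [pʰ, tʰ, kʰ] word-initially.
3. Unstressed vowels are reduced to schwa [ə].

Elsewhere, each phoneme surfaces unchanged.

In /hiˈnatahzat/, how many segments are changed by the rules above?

Segments that undergo a rule: /i/ → [ə] (rule 3); /a/ → [ə] (rule 3); /a/ → [ə] (rule 3).
All other segments surface unchanged.

3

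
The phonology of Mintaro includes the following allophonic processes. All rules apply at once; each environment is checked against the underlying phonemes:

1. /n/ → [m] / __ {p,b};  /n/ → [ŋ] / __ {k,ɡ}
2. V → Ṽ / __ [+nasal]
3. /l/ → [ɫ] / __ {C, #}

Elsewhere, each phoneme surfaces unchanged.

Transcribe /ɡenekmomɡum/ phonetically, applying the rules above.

/ɡ/ (word-initial): no rule targets it → [ɡ].
/e/ meets the environment for rule 2 (before a nasal consonant) → [ẽ].
/n/ — between /e/ and /e/; rule 1 does not apply here → [n].
/e/ (between /n/ and /k/) is in the target of rule 2 but the environment (before a nasal consonant) is not met → [e].
/k/ — not in any rule's target class → [k].
/m/ stays [m].
/o/ (between /m/ and /m/): before a nasal consonant, so rule 2 applies → [õ].
/m/ (between /o/ and /ɡ/) is unaffected → [m].
/ɡ/ stays [ɡ].
/u/ — between /ɡ/ and /m/, before a nasal consonant — surfaces as [ũ] (rule 2).
/m/ (word-final) is unaffected → [m].

[ɡẽnekmõmɡũm]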